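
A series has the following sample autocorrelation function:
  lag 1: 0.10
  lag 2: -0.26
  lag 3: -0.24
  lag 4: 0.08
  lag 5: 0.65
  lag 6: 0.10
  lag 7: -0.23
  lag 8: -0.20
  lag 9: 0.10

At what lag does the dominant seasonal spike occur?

The largest autocorrelation is r_5 = 0.65; the remaining lags stay at or below 0.10.
The dominant spike at lag 5 indicates a seasonal period of 5.

5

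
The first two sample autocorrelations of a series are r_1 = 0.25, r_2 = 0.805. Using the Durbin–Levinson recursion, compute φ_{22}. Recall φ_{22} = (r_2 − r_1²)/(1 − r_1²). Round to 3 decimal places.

φ_{22} = (r_2 − r_1²) / (1 − r_1²)
r_1² = (0.25)² = 0.0625
Numerator = 0.805 − 0.0625 = 0.7425; denominator = 1 − 0.0625 = 0.9375
φ_{22} = 0.7425 / 0.9375 = 0.792

0.792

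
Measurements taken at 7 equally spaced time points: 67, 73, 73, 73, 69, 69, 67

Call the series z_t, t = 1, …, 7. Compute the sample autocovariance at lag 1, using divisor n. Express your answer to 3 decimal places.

Mean z̄ = (67 + 73 + 73 + 73 + 69 + 69 + 67)/7 = 70.1429
Deviations: -3.1429, 2.8571, 2.8571, 2.8571, -1.1429, -1.1429, -3.1429
Σ_{t=1}^{6}(z_t−z̄)(z_{t+1}−z̄) = 8.9796
γ_1 = 8.9796 / 7 = 1.283

1.283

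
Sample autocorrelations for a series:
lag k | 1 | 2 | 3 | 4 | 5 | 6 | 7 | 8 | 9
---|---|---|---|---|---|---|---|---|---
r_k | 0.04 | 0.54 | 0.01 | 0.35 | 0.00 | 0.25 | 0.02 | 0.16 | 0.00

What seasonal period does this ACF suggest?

The largest autocorrelation is r_2 = 0.54, with weaker echoes at lags 4 (0.35), 6 (0.25) and 8 (0.16); the remaining lags stay at or below 0.04.
The dominant spike at lag 2 indicates a seasonal period of 2.

2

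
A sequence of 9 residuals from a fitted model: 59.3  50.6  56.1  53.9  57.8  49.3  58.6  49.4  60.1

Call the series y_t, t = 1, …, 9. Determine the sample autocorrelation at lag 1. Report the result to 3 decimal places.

Mean ȳ = (59.3 + 50.6 + 56.1 + 53.9 + 57.8 + 49.3 + 58.6 + 49.4 + 60.1)/9 = 55.0111
Numerator Σ_{t=1}^{8}(y_t−ȳ)(y_{t+1}−ȳ) = -113.1468
Denominator Σ(y_t−ȳ)² = 150.9289
r_1 = -113.1468 / 150.9289 = -0.750

-0.750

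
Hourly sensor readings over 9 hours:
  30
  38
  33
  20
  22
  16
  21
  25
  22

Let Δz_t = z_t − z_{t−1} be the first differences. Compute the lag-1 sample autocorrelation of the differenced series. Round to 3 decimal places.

First differences Δz: 8, -5, -13, 2, -6, 5, 4, -3
Mean of differences = -1.0000
Numerator Σ(Δz_t−Δz̄)(Δz_{t+1}−Δz̄) = -49.0000
Denominator Σ(Δz_t−Δz̄)² = 340.0000
r_1(Δz) = -49.0000 / 340.0000 = -0.144

-0.144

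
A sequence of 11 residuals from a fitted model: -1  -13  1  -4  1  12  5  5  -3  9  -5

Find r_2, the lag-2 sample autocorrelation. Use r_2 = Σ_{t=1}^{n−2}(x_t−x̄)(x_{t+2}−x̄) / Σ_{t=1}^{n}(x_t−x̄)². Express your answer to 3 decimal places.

0.208

Mean x̄ = (-1 − 13 + 1 − 4 + 1 + 12 + 5 + 5 − 3 + 9 − 5)/11 = 0.6364
Numerator Σ_{t=1}^{9}(x_t−x̄)(x_{t+2}−x̄) = 102.3719
Denominator Σ(x_t−x̄)² = 492.5455
r_2 = 102.3719 / 492.5455 = 0.208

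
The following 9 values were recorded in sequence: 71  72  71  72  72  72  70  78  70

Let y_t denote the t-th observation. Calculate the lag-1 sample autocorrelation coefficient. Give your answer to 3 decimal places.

-0.522

Mean ȳ = (71 + 72 + 71 + 72 + 72 + 72 + 70 + 78 + 70)/9 = 72.0000
Numerator Σ_{t=1}^{8}(y_t−ȳ)(y_{t+1}−ȳ) = -24.0000
Denominator Σ(y_t−ȳ)² = 46.0000
r_1 = -24.0000 / 46.0000 = -0.522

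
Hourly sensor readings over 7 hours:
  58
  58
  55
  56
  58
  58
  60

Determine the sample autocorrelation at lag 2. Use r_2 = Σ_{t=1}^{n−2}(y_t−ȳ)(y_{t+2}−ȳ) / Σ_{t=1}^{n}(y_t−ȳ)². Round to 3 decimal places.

-0.160

Mean ȳ = (58 + 58 + 55 + 56 + 58 + 58 + 60)/7 = 57.5714
Numerator Σ_{t=1}^{5}(y_t−ȳ)(y_{t+2}−ȳ) = -2.5102
Denominator Σ(y_t−ȳ)² = 15.7143
r_2 = -2.5102 / 15.7143 = -0.160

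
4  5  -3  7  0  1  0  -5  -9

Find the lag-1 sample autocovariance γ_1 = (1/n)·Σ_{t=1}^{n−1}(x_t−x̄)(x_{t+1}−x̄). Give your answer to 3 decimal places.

3.222

Mean x̄ = (4 + 5 − 3 + 7 + 0 + 1 + 0 − 5 − 9)/9 = 0.0000
Σ_{t=1}^{8}(x_t−x̄)(x_{t+1}−x̄) = 29.0000
γ_1 = 29.0000 / 9 = 3.222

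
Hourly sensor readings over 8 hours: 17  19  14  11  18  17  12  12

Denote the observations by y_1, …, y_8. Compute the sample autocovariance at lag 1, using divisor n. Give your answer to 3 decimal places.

0.625

Mean ȳ = (17 + 19 + 14 + 11 + 18 + 17 + 12 + 12)/8 = 15.0000
Deviations: 2.0000, 4.0000, -1.0000, -4.0000, 3.0000, 2.0000, -3.0000, -3.0000
Σ_{t=1}^{7}(y_t−ȳ)(y_{t+1}−ȳ) = 5.0000
γ_1 = 5.0000 / 8 = 0.625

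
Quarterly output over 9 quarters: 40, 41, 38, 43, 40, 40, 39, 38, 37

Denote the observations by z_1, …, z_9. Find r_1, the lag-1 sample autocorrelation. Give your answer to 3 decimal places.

-0.024

Mean z̄ = (40 + 41 + 38 + 43 + 40 + 40 + 39 + 38 + 37)/9 = 39.5556
Numerator Σ_{t=1}^{8}(z_t−z̄)(z_{t+1}−z̄) = -0.6420
Denominator Σ(z_t−z̄)² = 26.2222
r_1 = -0.6420 / 26.2222 = -0.024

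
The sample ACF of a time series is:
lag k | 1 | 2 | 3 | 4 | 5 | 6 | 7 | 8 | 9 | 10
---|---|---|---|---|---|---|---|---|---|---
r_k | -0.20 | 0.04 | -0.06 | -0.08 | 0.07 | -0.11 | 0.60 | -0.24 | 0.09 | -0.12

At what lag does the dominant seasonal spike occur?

The largest autocorrelation is r_7 = 0.60; the remaining lags stay at or below 0.09.
The dominant spike at lag 7 indicates a seasonal period of 7.

7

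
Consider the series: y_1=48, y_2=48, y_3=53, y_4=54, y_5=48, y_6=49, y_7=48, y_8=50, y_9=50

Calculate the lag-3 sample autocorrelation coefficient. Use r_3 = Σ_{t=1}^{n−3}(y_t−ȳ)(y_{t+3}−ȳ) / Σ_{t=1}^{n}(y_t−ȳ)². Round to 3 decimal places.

Mean ȳ = (48 + 48 + 53 + 54 + 48 + 49 + 48 + 50 + 50)/9 = 49.7778
Σ(y_t−ȳ)(y_{t+3}−ȳ) = (-7.5062) + (3.1605) + (-2.5062) + (-7.5062) + (-0.3951) + (-0.1728) = -14.9259
Denominator Σ(y_t−ȳ)² = 41.5556
r_3 = -14.9259 / 41.5556 = -0.359

-0.359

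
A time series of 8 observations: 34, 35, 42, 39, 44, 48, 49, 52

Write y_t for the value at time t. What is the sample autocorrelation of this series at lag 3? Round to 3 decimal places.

0.025

Mean ȳ = (34 + 35 + 42 + 39 + 44 + 48 + 49 + 52)/8 = 42.8750
Deviations from mean: -8.8750, -7.8750, -0.8750, -3.8750, 1.1250, 5.1250, 6.1250, 9.1250
Numerator Σ_{t=1}^{5}(y_t−ȳ)(y_{t+3}−ȳ) = 7.5781
Denominator Σ(y_t−ȳ)² = 304.8750
r_3 = 7.5781 / 304.8750 = 0.025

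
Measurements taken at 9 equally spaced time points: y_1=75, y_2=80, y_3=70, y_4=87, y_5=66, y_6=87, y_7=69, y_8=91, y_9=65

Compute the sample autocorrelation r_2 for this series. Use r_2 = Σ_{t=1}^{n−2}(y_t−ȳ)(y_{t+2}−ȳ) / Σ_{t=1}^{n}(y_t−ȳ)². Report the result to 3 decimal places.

0.691

Mean ȳ = (75 + 80 + 70 + 87 + 66 + 87 + 69 + 91 + 65)/9 = 76.6667
Σ(y_t−ȳ)(y_{t+2}−ȳ) = (11.1111) + (34.4444) + (71.1111) + (106.7778) + (81.7778) + (148.1111) + (89.4444) = 542.7778
Denominator Σ(y_t−ȳ)² = 786.0000
r_2 = 542.7778 / 786.0000 = 0.691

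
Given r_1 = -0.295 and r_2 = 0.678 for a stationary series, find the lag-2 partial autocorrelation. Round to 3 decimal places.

0.647

φ_{22} = (r_2 − r_1²) / (1 − r_1²)
r_1² = (-0.295)² = 0.087025
Numerator = 0.678 − 0.0870 = 0.5910; denominator = 1 − 0.0870 = 0.9130
φ_{22} = 0.5910 / 0.9130 = 0.647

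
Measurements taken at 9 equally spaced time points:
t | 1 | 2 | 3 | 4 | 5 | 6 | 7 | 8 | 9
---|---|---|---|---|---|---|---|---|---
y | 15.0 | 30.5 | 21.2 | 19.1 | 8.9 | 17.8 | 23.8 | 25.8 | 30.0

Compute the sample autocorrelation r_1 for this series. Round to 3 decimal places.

Mean ȳ = (15.0 + 30.5 + 21.2 + 19.1 + 8.9 + 17.8 + 23.8 + 25.8 + 30.0)/9 = 21.3444
Numerator Σ_{t=1}^{8}(y_t−ȳ)(y_{t+1}−ȳ) = 53.7569
Denominator Σ(y_t−ȳ)² = 397.3622
r_1 = 53.7569 / 397.3622 = 0.135

0.135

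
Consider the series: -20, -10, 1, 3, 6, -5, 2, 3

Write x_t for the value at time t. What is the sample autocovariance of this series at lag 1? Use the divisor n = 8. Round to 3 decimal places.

20.406

Mean x̄ = (-20 − 10 + 1 + 3 + 6 − 5 + 2 + 3)/8 = -2.5000
Σ_{t=1}^{7}(x_t−x̄)(x_{t+1}−x̄) = 163.2500
γ_1 = 163.2500 / 8 = 20.406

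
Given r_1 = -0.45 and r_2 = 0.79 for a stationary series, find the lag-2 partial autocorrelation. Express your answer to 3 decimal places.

0.737

φ_{22} = (r_2 − r_1²) / (1 − r_1²)
r_1² = (-0.45)² = 0.2025
Numerator = 0.79 − 0.2025 = 0.5875; denominator = 1 − 0.2025 = 0.7975
φ_{22} = 0.5875 / 0.7975 = 0.737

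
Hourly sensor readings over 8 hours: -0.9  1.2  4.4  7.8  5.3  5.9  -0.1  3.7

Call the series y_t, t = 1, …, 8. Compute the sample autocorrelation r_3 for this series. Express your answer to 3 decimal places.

Mean ȳ = (-0.9 + 1.2 + 4.4 + 7.8 + 5.3 + 5.9 − 0.1 + 3.7)/8 = 3.4125
Σ(y_t−ȳ)(y_{t+3}−ȳ) = (-18.9211) + (-4.1761) + (2.4564) + (-15.4111) + (0.5427) = -35.5092
Denominator Σ(y_t−ȳ)² = 65.8888
r_3 = -35.5092 / 65.8888 = -0.539

-0.539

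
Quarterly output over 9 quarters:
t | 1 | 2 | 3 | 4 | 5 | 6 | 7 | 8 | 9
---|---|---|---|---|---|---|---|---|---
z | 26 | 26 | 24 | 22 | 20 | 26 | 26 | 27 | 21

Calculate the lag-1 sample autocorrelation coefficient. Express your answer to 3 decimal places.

0.080

Mean z̄ = (26 + 26 + 24 + 22 + 20 + 26 + 26 + 27 + 21)/9 = 24.2222
Numerator Σ_{t=1}^{8}(z_t−z̄)(z_{t+1}−z̄) = 4.2840
Denominator Σ(z_t−z̄)² = 53.5556
r_1 = 4.2840 / 53.5556 = 0.080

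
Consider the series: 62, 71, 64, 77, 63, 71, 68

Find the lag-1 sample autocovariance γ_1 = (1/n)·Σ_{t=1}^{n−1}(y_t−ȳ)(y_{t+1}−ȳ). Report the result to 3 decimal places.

Mean ȳ = (62 + 71 + 64 + 77 + 63 + 71 + 68)/7 = 68.0000
Σ_{t=1}^{6}(y_t−ȳ)(y_{t+1}−ȳ) = -126.0000
γ_1 = -126.0000 / 7 = -18.000

-18.000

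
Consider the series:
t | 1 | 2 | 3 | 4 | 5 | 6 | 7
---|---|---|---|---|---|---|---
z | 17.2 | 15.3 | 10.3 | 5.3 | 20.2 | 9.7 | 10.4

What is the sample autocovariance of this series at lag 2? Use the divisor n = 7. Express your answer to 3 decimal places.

-6.181

Mean z̄ = (17.2 + 15.3 + 10.3 + 5.3 + 20.2 + 9.7 + 10.4)/7 = 12.6286
Deviations: 4.5714, 2.6714, -2.3286, -7.3286, 7.5714, -2.9286, -2.2286
Σ_{t=1}^{5}(z_t−z̄)(z_{t+2}−z̄) = -43.2645
γ_2 = -43.2645 / 7 = -6.181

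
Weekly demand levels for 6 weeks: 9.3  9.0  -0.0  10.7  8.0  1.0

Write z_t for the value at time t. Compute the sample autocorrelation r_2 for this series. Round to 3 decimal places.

Mean z̄ = (9.3 + 9.0 − 0.0 + 10.7 + 8.0 + 1.0)/6 = 6.3333
Deviations from mean: 2.9667, 2.6667, -6.3333, 4.3667, 1.6667, -5.3333
Σ(z_t−z̄)(z_{t+2}−z̄) = (-18.7889) + (11.6444) + (-10.5556) + (-23.2889) = -40.9889
Denominator Σ(z_t−z̄)² = 106.3133
r_2 = -40.9889 / 106.3133 = -0.386

-0.386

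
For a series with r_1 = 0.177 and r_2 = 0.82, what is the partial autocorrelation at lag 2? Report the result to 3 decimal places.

0.814

φ_{22} = (r_2 − r_1²) / (1 − r_1²)
r_1² = (0.177)² = 0.031329
Numerator = 0.82 − 0.0313 = 0.7887; denominator = 1 − 0.0313 = 0.9687
φ_{22} = 0.7887 / 0.9687 = 0.814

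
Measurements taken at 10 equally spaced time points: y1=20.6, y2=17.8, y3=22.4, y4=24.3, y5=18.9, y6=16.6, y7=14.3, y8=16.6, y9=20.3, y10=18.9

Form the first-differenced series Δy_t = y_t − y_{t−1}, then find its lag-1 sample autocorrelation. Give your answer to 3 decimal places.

First differences Δy: -2.8, 4.6, 1.9, -5.4, -2.3, -2.3, 2.3, 3.7, -1.4
Mean of differences = -0.1889
Numerator Σ(Δy_t−Δȳ)(Δy_{t+1}−Δȳ) = 1.7865
Denominator Σ(Δy_t−Δȳ)² = 92.9689
r_1(Δy) = 1.7865 / 92.9689 = 0.019

0.019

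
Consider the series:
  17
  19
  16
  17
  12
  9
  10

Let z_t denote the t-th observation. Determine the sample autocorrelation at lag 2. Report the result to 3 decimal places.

Mean z̄ = (17 + 19 + 16 + 17 + 12 + 9 + 10)/7 = 14.2857
Deviations from mean: 2.7143, 4.7143, 1.7143, 2.7143, -2.2857, -5.2857, -4.2857
Σ(z_t−z̄)(z_{t+2}−z̄) = (4.6531) + (12.7959) + (-3.9184) + (-14.3469) + (9.7959) = 8.9796
Denominator Σ(z_t−z̄)² = 91.4286
r_2 = 8.9796 / 91.4286 = 0.098

0.098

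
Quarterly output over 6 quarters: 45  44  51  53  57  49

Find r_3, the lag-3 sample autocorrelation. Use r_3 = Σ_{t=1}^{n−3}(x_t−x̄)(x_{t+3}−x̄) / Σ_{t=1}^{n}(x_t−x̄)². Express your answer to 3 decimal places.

Mean x̄ = (45 + 44 + 51 + 53 + 57 + 49)/6 = 49.8333
Deviations from mean: -4.8333, -5.8333, 1.1667, 3.1667, 7.1667, -0.8333
Numerator Σ_{t=1}^{3}(x_t−x̄)(x_{t+3}−x̄) = -58.0833
Denominator Σ(x_t−x̄)² = 120.8333
r_3 = -58.0833 / 120.8333 = -0.481

-0.481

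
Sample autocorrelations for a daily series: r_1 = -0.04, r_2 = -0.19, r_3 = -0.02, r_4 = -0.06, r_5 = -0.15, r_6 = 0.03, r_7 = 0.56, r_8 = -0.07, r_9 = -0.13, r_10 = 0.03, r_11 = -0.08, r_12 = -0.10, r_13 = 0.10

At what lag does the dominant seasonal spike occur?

7

The largest autocorrelation is r_7 = 0.56; the remaining lags stay at or below 0.10.
The dominant spike at lag 7 indicates a seasonal period of 7.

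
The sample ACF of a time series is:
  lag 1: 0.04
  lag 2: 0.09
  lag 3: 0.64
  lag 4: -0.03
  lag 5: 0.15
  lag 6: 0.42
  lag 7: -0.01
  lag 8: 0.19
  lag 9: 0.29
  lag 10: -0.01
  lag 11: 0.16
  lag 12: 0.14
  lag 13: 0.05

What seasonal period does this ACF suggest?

The largest autocorrelation is r_3 = 0.64, with weaker echoes at lags 6 (0.42) and 9 (0.29); the remaining lags stay at or below 0.19.
The dominant spike at lag 3 indicates a seasonal period of 3.

3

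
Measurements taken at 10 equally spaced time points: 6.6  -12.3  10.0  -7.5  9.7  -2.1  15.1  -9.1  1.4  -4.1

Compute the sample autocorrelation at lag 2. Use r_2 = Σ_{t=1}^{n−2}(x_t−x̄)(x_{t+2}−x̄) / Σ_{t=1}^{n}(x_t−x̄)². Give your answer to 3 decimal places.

0.623

Mean x̄ = (6.6 − 12.3 + 10.0 − 7.5 + 9.7 − 2.1 + 15.1 − 9.1 + 1.4 − 4.1)/10 = 0.7700
Numerator Σ_{t=1}^{8}(x_t−x̄)(x_{t+2}−x̄) = 481.4472
Denominator Σ(x_t−x̄)² = 773.2610
r_2 = 481.4472 / 773.2610 = 0.623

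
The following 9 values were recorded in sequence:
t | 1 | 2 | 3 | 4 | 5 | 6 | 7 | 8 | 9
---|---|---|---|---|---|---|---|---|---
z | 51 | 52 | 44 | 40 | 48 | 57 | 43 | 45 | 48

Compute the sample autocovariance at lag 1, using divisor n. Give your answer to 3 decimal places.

-0.590

Mean z̄ = (51 + 52 + 44 + 40 + 48 + 57 + 43 + 45 + 48)/9 = 47.5556
Σ_{t=1}^{8}(z_t−z̄)(z_{t+1}−z̄) = -5.3086
γ_1 = -5.3086 / 9 = -0.590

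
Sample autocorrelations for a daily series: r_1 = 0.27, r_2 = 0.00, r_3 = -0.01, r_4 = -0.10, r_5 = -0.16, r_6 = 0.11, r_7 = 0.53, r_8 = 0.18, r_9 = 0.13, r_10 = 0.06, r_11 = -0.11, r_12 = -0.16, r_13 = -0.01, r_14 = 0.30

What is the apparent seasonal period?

The largest autocorrelation is r_7 = 0.53, with a weaker echo at lag 14 (0.30); the remaining lags stay at or below 0.27. The elevated value at lag 1 (0.27), dropping to 0.00 at lag 2, reflects decaying short-term dependence rather than seasonality.
The dominant spike at lag 7 indicates a seasonal period of 7.

7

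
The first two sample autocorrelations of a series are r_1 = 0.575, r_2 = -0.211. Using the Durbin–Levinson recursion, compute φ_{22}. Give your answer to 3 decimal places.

-0.809

φ_{22} = (r_2 − r_1²) / (1 − r_1²)
r_1² = (0.575)² = 0.330625
Numerator = -0.211 − 0.3306 = -0.5416; denominator = 1 − 0.3306 = 0.6694
φ_{22} = -0.5416 / 0.6694 = -0.809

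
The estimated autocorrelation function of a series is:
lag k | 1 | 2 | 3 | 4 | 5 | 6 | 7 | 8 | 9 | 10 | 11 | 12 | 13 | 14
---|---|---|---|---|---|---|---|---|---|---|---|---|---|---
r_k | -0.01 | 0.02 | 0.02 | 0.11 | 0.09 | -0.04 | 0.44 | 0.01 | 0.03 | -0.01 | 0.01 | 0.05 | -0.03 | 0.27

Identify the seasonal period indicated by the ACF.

The largest autocorrelation is r_7 = 0.44, with a weaker echo at lag 14 (0.27); the remaining lags stay at or below 0.11.
The dominant spike at lag 7 indicates a seasonal period of 7.

7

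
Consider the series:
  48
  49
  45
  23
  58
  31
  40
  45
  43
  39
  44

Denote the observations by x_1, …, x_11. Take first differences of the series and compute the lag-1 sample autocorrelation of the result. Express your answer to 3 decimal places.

First differences Δx: 1, -4, -22, 35, -27, 9, 5, -2, -4, 5
Mean of differences = -0.4000
Numerator Σ(Δx_t−Δx̄)(Δx_{t+1}−Δx̄) = -1855.1600
Denominator Σ(Δx_t−Δx̄)² = 2604.4000
r_1(Δx) = -1855.1600 / 2604.4000 = -0.712

-0.712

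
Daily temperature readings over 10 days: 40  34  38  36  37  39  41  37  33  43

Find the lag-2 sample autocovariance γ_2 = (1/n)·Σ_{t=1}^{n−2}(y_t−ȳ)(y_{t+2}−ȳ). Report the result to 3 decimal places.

Mean ȳ = (40 + 34 + 38 + 36 + 37 + 39 + 41 + 37 + 33 + 43)/10 = 37.8000
Σ_{t=1}^{8}(y_t−ȳ)(y_{t+2}−ȳ) = -18.0800
γ_2 = -18.0800 / 10 = -1.808

-1.808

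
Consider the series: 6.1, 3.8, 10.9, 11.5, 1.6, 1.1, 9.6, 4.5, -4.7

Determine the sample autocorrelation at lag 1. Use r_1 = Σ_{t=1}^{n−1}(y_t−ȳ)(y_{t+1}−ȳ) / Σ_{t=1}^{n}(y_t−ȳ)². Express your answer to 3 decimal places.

0.028

Mean ȳ = (6.1 + 3.8 + 10.9 + 11.5 + 1.6 + 1.1 + 9.6 + 4.5 − 4.7)/9 = 4.9333
Numerator Σ_{t=1}^{8}(y_t−ȳ)(y_{t+1}−ȳ) = 6.2489
Denominator Σ(y_t−ȳ)² = 221.9400
r_1 = 6.2489 / 221.9400 = 0.028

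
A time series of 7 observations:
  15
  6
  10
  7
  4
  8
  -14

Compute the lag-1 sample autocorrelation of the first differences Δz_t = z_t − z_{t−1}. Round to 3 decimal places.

-0.322

First differences Δz: -9, 4, -3, -3, 4, -22
Mean of differences = -4.8333
Numerator Σ(Δz_t−Δz̄)(Δz_{t+1}−Δz̄) = -152.6944
Denominator Σ(Δz_t−Δz̄)² = 474.8333
r_1(Δz) = -152.6944 / 474.8333 = -0.322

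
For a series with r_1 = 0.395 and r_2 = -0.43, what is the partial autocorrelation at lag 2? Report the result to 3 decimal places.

-0.694

φ_{22} = (r_2 − r_1²) / (1 − r_1²)
r_1² = (0.395)² = 0.156025
Numerator = -0.43 − 0.1560 = -0.5860; denominator = 1 − 0.1560 = 0.8440
φ_{22} = -0.5860 / 0.8440 = -0.694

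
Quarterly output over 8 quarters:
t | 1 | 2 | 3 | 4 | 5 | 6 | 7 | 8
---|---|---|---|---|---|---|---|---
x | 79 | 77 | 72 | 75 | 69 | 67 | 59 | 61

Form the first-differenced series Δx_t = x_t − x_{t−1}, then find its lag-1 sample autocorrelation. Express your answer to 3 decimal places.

-0.641

First differences Δx: -2, -5, 3, -6, -2, -8, 2
Mean of differences = -2.5714
Numerator Σ(Δx_t−Δx̄)(Δx_{t+1}−Δx̄) = -63.8980
Denominator Σ(Δx_t−Δx̄)² = 99.7143
r_1(Δx) = -63.8980 / 99.7143 = -0.641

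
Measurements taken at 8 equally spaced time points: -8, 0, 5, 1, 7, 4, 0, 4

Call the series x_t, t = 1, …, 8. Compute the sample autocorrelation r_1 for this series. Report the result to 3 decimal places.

Mean x̄ = (-8 + 0 + 5 + 1 + 7 + 4 + 0 + 4)/8 = 1.6250
Deviations from mean: -9.6250, -1.6250, 3.3750, -0.6250, 5.3750, 2.3750, -1.6250, 2.3750
Σ(x_t−x̄)(x_{t+1}−x̄) = (15.6406) + (-5.4844) + (-2.1094) + (-3.3594) + (12.7656) + (-3.8594) + (-3.8594) = 9.7344
Denominator Σ(x_t−x̄)² = 149.8750
r_1 = 9.7344 / 149.8750 = 0.065

0.065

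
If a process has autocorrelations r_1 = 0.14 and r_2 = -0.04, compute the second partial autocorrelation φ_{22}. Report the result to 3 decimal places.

-0.061

φ_{22} = (r_2 − r_1²) / (1 − r_1²)
r_1² = (0.14)² = 0.0196
Numerator = -0.04 − 0.0196 = -0.0596; denominator = 1 − 0.0196 = 0.9804
φ_{22} = -0.0596 / 0.9804 = -0.061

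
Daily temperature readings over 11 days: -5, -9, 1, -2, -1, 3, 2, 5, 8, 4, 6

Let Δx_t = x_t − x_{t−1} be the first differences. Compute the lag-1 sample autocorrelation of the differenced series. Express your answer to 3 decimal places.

First differences Δx: -4, 10, -3, 1, 4, -1, 3, 3, -4, 2
Mean of differences = 1.1000
Numerator Σ(Δx_t−Δx̄)(Δx_{t+1}−Δx̄) = -102.5100
Denominator Σ(Δx_t−Δx̄)² = 168.9000
r_1(Δx) = -102.5100 / 168.9000 = -0.607

-0.607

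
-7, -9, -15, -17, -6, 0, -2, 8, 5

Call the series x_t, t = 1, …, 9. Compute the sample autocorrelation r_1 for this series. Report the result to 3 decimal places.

Mean x̄ = (-7 − 9 − 15 − 17 − 6 + 0 − 2 + 8 + 5)/9 = -4.7778
Numerator Σ_{t=1}^{8}(x_t−x̄)(x_{t+1}−x̄) = 360.2840
Denominator Σ(x_t−x̄)² = 567.5556
r_1 = 360.2840 / 567.5556 = 0.635

0.635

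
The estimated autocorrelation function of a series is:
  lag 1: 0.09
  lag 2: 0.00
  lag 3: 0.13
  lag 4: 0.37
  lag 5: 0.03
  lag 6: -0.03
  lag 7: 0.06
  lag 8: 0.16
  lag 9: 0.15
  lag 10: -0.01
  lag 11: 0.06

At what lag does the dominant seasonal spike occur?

4

The largest autocorrelation is r_4 = 0.37, with a weaker echo at lag 8 (0.16); the remaining lags stay at or below 0.15.
The dominant spike at lag 4 indicates a seasonal period of 4.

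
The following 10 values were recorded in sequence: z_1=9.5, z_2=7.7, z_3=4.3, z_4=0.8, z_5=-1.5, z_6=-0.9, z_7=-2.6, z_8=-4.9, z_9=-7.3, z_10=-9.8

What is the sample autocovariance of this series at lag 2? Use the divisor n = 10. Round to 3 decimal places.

11.245

Mean z̄ = (9.5 + 7.7 + 4.3 + 0.8 − 1.5 − 0.9 − 2.6 − 4.9 − 7.3 − 9.8)/10 = -0.4700
Σ_{t=1}^{8}(z_t−z̄)(z_{t+2}−z̄) = 112.4522
γ_2 = 112.4522 / 10 = 11.245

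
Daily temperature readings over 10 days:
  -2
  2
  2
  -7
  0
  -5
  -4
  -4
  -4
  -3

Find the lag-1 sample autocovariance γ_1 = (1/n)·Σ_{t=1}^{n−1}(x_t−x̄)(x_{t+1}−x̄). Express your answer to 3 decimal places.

Mean x̄ = (-2 + 2 + 2 − 7 + 0 − 5 − 4 − 4 − 4 − 3)/10 = -2.5000
Σ_{t=1}^{9}(x_t−x̄)(x_{t+1}−x̄) = -6.2500
γ_1 = -6.2500 / 10 = -0.625

-0.625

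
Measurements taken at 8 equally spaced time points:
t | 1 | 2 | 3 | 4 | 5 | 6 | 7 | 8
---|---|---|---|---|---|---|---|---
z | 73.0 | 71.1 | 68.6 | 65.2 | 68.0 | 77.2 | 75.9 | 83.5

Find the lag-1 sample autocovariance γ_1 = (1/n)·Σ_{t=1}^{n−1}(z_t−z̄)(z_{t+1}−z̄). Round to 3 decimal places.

Mean z̄ = (73.0 + 71.1 + 68.6 + 65.2 + 68.0 + 77.2 + 75.9 + 83.5)/8 = 72.8125
Σ_{t=1}^{7}(z_t−z̄)(z_{t+1}−z̄) = 101.0248
γ_1 = 101.0248 / 8 = 12.628

12.628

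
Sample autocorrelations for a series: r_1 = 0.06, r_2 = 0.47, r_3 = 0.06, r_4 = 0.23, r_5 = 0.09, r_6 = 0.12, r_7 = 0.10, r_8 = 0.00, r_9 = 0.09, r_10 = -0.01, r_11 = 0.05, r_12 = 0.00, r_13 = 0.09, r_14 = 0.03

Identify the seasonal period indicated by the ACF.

2

The largest autocorrelation is r_2 = 0.47, with a weaker echo at lag 4 (0.23); the remaining lags stay at or below 0.12.
The dominant spike at lag 2 indicates a seasonal period of 2.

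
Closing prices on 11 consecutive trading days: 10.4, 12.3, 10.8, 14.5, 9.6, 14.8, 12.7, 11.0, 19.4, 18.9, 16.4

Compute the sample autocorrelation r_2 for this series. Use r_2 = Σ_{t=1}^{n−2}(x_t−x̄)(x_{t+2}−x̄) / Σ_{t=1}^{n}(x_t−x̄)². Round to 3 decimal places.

0.157

Mean x̄ = (10.4 + 12.3 + 10.8 + 14.5 + 9.6 + 14.8 + 12.7 + 11.0 + 19.4 + 18.9 + 16.4)/11 = 13.7091
Numerator Σ_{t=1}^{9}(x_t−x̄)(x_{t+2}−x̄) = 18.0280
Denominator Σ(x_t−x̄)² = 115.0291
r_2 = 18.0280 / 115.0291 = 0.157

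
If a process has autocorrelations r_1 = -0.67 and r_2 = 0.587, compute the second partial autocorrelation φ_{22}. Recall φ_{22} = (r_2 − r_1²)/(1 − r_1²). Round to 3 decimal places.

0.251

φ_{22} = (r_2 − r_1²) / (1 − r_1²)
r_1² = (-0.67)² = 0.4489
Numerator = 0.587 − 0.4489 = 0.1381; denominator = 1 − 0.4489 = 0.5511
φ_{22} = 0.1381 / 0.5511 = 0.251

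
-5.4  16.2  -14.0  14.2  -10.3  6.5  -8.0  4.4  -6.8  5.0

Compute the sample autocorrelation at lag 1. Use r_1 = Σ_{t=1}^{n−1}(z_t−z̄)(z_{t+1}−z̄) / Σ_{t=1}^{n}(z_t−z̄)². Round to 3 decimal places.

-0.885

Mean z̄ = (-5.4 + 16.2 − 14.0 + 14.2 − 10.3 + 6.5 − 8.0 + 4.4 − 6.8 + 5.0)/10 = 0.1800
Numerator Σ_{t=1}^{9}(z_t−z̄)(z_{t+1}−z̄) = -877.8384
Denominator Σ(z_t−z̄)² = 991.8560
r_1 = -877.8384 / 991.8560 = -0.885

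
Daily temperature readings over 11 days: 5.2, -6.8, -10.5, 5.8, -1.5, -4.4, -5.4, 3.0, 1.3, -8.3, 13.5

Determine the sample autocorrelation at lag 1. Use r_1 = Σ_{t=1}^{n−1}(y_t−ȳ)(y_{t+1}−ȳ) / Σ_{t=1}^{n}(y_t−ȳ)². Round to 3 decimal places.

-0.303

Mean ȳ = (5.2 − 6.8 − 10.5 + 5.8 − 1.5 − 4.4 − 5.4 + 3.0 + 1.3 − 8.3 + 13.5)/11 = -0.7364
Numerator Σ_{t=1}^{10}(y_t−ȳ)(y_{t+1}−ȳ) = -158.6168
Denominator Σ(y_t−ȳ)² = 523.8055
r_1 = -158.6168 / 523.8055 = -0.303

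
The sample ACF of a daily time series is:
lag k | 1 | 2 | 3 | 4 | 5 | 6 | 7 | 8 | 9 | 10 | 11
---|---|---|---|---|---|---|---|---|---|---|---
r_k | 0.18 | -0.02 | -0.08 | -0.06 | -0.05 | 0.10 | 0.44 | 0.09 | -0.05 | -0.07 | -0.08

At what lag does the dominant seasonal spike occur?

The largest autocorrelation is r_7 = 0.44; the remaining lags stay at or below 0.18.
The dominant spike at lag 7 indicates a seasonal period of 7.

7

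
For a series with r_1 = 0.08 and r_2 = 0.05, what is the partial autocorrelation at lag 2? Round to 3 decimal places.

0.044

φ_{22} = (r_2 − r_1²) / (1 − r_1²)
r_1² = (0.08)² = 0.0064
Numerator = 0.05 − 0.0064 = 0.0436; denominator = 1 − 0.0064 = 0.9936
φ_{22} = 0.0436 / 0.9936 = 0.044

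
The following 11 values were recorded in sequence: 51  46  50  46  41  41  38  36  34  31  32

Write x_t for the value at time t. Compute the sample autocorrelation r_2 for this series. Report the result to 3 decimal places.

Mean x̄ = (51 + 46 + 50 + 46 + 41 + 41 + 38 + 36 + 34 + 31 + 32)/11 = 40.5455
Numerator Σ_{t=1}^{9}(x_t−x̄)(x_{t+2}−x̄) = 248.1322
Denominator Σ(x_t−x̄)² = 492.7273
r_2 = 248.1322 / 492.7273 = 0.504

0.504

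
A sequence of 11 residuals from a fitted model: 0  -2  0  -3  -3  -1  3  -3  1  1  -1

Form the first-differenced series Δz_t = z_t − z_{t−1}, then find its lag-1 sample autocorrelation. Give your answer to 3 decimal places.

-0.535

First differences Δz: -2, 2, -3, 0, 2, 4, -6, 4, 0, -2
Mean of differences = -0.1000
Numerator Σ(Δz_t−Δz̄)(Δz_{t+1}−Δz̄) = -49.7100
Denominator Σ(Δz_t−Δz̄)² = 92.9000
r_1(Δz) = -49.7100 / 92.9000 = -0.535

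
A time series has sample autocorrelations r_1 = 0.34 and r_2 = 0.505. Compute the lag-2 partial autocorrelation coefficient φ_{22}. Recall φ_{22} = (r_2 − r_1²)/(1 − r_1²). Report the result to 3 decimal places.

φ_{22} = (r_2 − r_1²) / (1 − r_1²)
r_1² = (0.34)² = 0.1156
Numerator = 0.505 − 0.1156 = 0.3894; denominator = 1 − 0.1156 = 0.8844
φ_{22} = 0.3894 / 0.8844 = 0.440

0.440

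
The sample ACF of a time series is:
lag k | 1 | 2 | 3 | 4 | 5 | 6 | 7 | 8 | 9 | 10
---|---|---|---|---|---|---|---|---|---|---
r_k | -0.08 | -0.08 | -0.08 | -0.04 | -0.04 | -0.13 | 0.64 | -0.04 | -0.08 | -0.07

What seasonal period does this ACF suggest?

7

The largest autocorrelation is r_7 = 0.64; the remaining lags stay at or below -0.04.
The dominant spike at lag 7 indicates a seasonal period of 7.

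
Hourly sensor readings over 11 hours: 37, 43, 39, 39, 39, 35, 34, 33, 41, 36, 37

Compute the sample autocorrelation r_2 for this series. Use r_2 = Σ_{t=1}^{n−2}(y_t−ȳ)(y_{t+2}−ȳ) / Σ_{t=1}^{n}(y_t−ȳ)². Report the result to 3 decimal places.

0.054

Mean ȳ = (37 + 43 + 39 + 39 + 39 + 35 + 34 + 33 + 41 + 36 + 37)/11 = 37.5455
Numerator Σ_{t=1}^{9}(y_t−ȳ)(y_{t+2}−ȳ) = 4.8595
Denominator Σ(y_t−ȳ)² = 90.7273
r_2 = 4.8595 / 90.7273 = 0.054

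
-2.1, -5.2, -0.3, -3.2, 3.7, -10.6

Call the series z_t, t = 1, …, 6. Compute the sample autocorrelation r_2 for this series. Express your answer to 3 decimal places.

0.193

Mean z̄ = (-2.1 − 5.2 − 0.3 − 3.2 + 3.7 − 10.6)/6 = -2.9500
Σ(z_t−z̄)(z_{t+2}−z̄) = (2.2525) + (0.5625) + (17.6225) + (1.9125) = 22.3500
Denominator Σ(z_t−z̄)² = 115.6150
r_2 = 22.3500 / 115.6150 = 0.193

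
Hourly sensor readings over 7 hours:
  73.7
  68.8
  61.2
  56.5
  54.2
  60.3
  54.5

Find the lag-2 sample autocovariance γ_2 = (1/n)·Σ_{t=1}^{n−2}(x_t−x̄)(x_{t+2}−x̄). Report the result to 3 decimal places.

Mean x̄ = (73.7 + 68.8 + 61.2 + 56.5 + 54.2 + 60.3 + 54.5)/7 = 61.3143
Σ_{t=1}^{5}(x_t−x̄)(x_{t+2}−x̄) = 16.7210
γ_2 = 16.7210 / 7 = 2.389

2.389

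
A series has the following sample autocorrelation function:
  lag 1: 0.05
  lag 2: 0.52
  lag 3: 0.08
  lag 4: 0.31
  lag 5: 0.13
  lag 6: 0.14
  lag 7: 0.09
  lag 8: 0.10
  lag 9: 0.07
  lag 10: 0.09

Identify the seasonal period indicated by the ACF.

2

The largest autocorrelation is r_2 = 0.52, with a weaker echo at lag 4 (0.31); the remaining lags stay at or below 0.14.
The dominant spike at lag 2 indicates a seasonal period of 2.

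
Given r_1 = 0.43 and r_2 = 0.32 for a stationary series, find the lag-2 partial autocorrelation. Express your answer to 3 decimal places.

0.166

φ_{22} = (r_2 − r_1²) / (1 − r_1²)
r_1² = (0.43)² = 0.1849
Numerator = 0.32 − 0.1849 = 0.1351; denominator = 1 − 0.1849 = 0.8151
φ_{22} = 0.1351 / 0.8151 = 0.166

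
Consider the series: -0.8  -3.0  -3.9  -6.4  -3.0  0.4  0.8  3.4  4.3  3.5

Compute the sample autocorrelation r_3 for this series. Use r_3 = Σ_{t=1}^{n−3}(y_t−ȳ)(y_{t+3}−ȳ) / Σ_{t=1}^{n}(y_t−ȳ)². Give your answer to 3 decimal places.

-0.024

Mean ȳ = (-0.8 − 3.0 − 3.9 − 6.4 − 3.0 + 0.4 + 0.8 + 3.4 + 4.3 + 3.5)/10 = -0.4700
Numerator Σ_{t=1}^{7}(y_t−ȳ)(y_{t+3}−ȳ) = -2.7567
Denominator Σ(y_t−ȳ)² = 115.7010
r_3 = -2.7567 / 115.7010 = -0.024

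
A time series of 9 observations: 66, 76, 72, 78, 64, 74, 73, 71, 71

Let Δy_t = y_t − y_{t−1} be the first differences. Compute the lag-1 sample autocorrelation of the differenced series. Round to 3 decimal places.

-0.652

First differences Δy: 10, -4, 6, -14, 10, -1, -2, 0
Mean of differences = 0.6250
Numerator Σ(Δy_t−Δȳ)(Δy_{t+1}−Δȳ) = -293.2656
Denominator Σ(Δy_t−Δȳ)² = 449.8750
r_1(Δy) = -293.2656 / 449.8750 = -0.652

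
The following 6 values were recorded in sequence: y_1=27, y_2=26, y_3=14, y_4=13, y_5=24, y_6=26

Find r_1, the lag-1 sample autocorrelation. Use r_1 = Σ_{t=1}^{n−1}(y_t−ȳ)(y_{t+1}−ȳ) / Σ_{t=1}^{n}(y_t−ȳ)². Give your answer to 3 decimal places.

Mean ȳ = (27 + 26 + 14 + 13 + 24 + 26)/6 = 21.6667
Deviations from mean: 5.3333, 4.3333, -7.6667, -8.6667, 2.3333, 4.3333
Numerator Σ_{t=1}^{5}(y_t−ȳ)(y_{t+1}−ȳ) = 46.2222
Denominator Σ(y_t−ȳ)² = 205.3333
r_1 = 46.2222 / 205.3333 = 0.225

0.225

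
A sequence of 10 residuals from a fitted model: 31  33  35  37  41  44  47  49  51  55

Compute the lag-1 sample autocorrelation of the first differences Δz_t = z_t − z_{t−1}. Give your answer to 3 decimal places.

-0.019

First differences Δz: 2, 2, 2, 4, 3, 3, 2, 2, 4
Mean of differences = 2.6667
Numerator Σ(Δz_t−Δz̄)(Δz_{t+1}−Δz̄) = -0.1111
Denominator Σ(Δz_t−Δz̄)² = 6.0000
r_1(Δz) = -0.1111 / 6.0000 = -0.019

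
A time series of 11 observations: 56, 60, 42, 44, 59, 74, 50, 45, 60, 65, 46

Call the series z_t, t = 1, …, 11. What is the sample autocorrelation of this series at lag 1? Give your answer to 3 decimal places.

-0.018

Mean z̄ = (56 + 60 + 42 + 44 + 59 + 74 + 50 + 45 + 60 + 65 + 46)/11 = 54.6364
Numerator Σ_{t=1}^{10}(z_t−z̄)(z_{t+1}−z̄) = -18.6777
Denominator Σ(z_t−z̄)² = 1022.5455
r_1 = -18.6777 / 1022.5455 = -0.018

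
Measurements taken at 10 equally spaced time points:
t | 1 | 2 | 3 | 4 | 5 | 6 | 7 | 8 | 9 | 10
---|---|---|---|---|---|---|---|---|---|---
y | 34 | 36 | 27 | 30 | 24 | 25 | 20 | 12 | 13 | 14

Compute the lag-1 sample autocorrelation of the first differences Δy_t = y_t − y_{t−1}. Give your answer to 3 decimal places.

First differences Δy: 2, -9, 3, -6, 1, -5, -8, 1, 1
Mean of differences = -2.2222
Numerator Σ(Δy_t−Δȳ)(Δy_{t+1}−Δȳ) = -97.0494
Denominator Σ(Δy_t−Δȳ)² = 177.5556
r_1(Δy) = -97.0494 / 177.5556 = -0.547

-0.547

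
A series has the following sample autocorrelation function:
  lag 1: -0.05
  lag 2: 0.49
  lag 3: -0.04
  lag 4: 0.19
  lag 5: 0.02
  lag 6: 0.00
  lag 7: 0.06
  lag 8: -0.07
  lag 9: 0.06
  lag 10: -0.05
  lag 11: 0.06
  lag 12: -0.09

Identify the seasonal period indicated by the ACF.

2

The largest autocorrelation is r_2 = 0.49, with a weaker echo at lag 4 (0.19); the remaining lags stay at or below 0.06.
The dominant spike at lag 2 indicates a seasonal period of 2.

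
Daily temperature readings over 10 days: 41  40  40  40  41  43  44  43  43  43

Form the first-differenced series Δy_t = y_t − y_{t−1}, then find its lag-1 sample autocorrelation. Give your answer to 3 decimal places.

First differences Δy: -1, 0, 0, 1, 2, 1, -1, 0, 0
Mean of differences = 0.2222
Numerator Σ(Δy_t−Δȳ)(Δy_{t+1}−Δȳ) = 2.2840
Denominator Σ(Δy_t−Δȳ)² = 7.5556
r_1(Δy) = 2.2840 / 7.5556 = 0.302

0.302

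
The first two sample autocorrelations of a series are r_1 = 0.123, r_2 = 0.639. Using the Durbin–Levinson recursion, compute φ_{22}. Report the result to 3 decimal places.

0.633

φ_{22} = (r_2 − r_1²) / (1 − r_1²)
r_1² = (0.123)² = 0.015129
Numerator = 0.639 − 0.0151 = 0.6239; denominator = 1 − 0.0151 = 0.9849
φ_{22} = 0.6239 / 0.9849 = 0.633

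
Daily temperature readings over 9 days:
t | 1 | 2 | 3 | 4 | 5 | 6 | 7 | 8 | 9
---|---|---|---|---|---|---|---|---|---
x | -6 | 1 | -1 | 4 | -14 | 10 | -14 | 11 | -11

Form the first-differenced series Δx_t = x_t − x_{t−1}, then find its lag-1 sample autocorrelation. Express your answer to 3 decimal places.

-0.852

First differences Δx: 7, -2, 5, -18, 24, -24, 25, -22
Mean of differences = -0.6250
Numerator Σ(Δx_t−Δx̄)(Δx_{t+1}−Δx̄) = -2266.1406
Denominator Σ(Δx_t−Δx̄)² = 2659.8750
r_1(Δx) = -2266.1406 / 2659.8750 = -0.852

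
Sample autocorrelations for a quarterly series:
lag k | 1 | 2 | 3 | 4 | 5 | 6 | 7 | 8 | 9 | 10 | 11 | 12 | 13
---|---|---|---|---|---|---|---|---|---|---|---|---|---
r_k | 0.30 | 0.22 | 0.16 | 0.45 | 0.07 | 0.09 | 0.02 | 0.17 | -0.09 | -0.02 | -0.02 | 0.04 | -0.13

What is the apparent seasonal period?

4

The largest autocorrelation is r_4 = 0.45; the remaining lags stay at or below 0.30. The elevated value at lag 1 (0.30), dropping to 0.22 at lag 2, reflects decaying short-term dependence rather than seasonality.
The dominant spike at lag 4 indicates a seasonal period of 4.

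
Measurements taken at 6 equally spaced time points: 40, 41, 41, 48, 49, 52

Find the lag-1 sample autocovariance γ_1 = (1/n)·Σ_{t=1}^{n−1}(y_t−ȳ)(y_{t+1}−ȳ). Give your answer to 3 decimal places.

10.690

Mean ȳ = (40 + 41 + 41 + 48 + 49 + 52)/6 = 45.1667
Deviations: -5.1667, -4.1667, -4.1667, 2.8333, 3.8333, 6.8333
Σ_{t=1}^{5}(y_t−ȳ)(y_{t+1}−ȳ) = 64.1389
γ_1 = 64.1389 / 6 = 10.690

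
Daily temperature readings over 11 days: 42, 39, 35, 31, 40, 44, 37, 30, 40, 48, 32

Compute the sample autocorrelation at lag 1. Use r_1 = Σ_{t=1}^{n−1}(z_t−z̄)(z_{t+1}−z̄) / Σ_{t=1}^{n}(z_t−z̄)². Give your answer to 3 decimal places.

-0.106

Mean z̄ = (42 + 39 + 35 + 31 + 40 + 44 + 37 + 30 + 40 + 48 + 32)/11 = 38.0000
Numerator Σ_{t=1}^{10}(z_t−z̄)(z_{t+1}−z̄) = -34.0000
Denominator Σ(z_t−z̄)² = 320.0000
r_1 = -34.0000 / 320.0000 = -0.106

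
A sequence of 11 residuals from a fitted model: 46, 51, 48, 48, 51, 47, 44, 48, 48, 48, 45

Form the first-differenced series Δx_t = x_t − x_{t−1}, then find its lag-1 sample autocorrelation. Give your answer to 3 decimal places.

-0.294

First differences Δx: 5, -3, 0, 3, -4, -3, 4, 0, 0, -3
Mean of differences = -0.1000
Numerator Σ(Δx_t−Δx̄)(Δx_{t+1}−Δx̄) = -27.3100
Denominator Σ(Δx_t−Δx̄)² = 92.9000
r_1(Δx) = -27.3100 / 92.9000 = -0.294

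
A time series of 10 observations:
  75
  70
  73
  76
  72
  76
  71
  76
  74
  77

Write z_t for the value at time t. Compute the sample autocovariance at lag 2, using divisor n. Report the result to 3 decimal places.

1.300

Mean z̄ = (75 + 70 + 73 + 76 + 72 + 76 + 71 + 76 + 74 + 77)/10 = 74.0000
Σ_{t=1}^{8}(z_t−z̄)(z_{t+2}−z̄) = 13.0000
γ_2 = 13.0000 / 10 = 1.300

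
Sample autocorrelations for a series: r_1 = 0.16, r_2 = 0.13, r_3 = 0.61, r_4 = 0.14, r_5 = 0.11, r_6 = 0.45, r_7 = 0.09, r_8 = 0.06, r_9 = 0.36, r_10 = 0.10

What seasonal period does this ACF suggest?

3

The largest autocorrelation is r_3 = 0.61, with weaker echoes at lags 6 (0.45) and 9 (0.36); the remaining lags stay at or below 0.16.
The dominant spike at lag 3 indicates a seasonal period of 3.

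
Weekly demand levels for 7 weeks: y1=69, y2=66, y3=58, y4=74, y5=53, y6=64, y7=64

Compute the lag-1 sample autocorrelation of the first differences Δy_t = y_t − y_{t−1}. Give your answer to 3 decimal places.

First differences Δy: -3, -8, 16, -21, 11, 0
Mean of differences = -0.8333
Numerator Σ(Δy_t−Δȳ)(Δy_{t+1}−Δȳ) = -673.3611
Denominator Σ(Δy_t−Δȳ)² = 886.8333
r_1(Δy) = -673.3611 / 886.8333 = -0.759

-0.759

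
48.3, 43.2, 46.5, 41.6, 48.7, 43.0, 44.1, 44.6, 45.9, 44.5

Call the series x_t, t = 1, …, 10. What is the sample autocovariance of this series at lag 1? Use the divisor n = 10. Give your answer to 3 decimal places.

Mean x̄ = (48.3 + 43.2 + 46.5 + 41.6 + 48.7 + 43.0 + 44.1 + 44.6 + 45.9 + 44.5)/10 = 45.0400
Σ_{t=1}^{9}(x_t−x̄)(x_{t+1}−x̄) = -32.2756
γ_1 = -32.2756 / 10 = -3.228

-3.228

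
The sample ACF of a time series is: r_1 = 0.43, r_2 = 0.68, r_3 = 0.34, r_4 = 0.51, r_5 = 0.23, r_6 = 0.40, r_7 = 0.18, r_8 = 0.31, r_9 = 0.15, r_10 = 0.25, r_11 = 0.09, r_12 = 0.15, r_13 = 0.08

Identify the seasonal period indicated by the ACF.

The largest autocorrelation is r_2 = 0.68, with a weaker echo at lag 4 (0.51); the remaining lags stay at or below 0.43.
The dominant spike at lag 2 indicates a seasonal period of 2.

2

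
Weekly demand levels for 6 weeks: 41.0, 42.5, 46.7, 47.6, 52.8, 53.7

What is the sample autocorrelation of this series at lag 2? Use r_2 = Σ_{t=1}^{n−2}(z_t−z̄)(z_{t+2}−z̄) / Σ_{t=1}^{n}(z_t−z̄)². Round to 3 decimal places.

0.007

Mean z̄ = (41.0 + 42.5 + 46.7 + 47.6 + 52.8 + 53.7)/6 = 47.3833
Numerator Σ_{t=1}^{4}(z_t−z̄)(z_{t+2}−z̄) = 0.9711
Denominator Σ(z_t−z̄)² = 134.3483
r_2 = 0.9711 / 134.3483 = 0.007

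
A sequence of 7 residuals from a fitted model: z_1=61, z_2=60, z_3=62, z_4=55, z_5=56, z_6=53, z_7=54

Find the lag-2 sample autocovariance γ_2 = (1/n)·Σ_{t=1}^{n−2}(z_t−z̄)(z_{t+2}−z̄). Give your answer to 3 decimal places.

2.752

Mean z̄ = (61 + 60 + 62 + 55 + 56 + 53 + 54)/7 = 57.2857
Deviations: 3.7143, 2.7143, 4.7143, -2.2857, -1.2857, -4.2857, -3.2857
Σ_{t=1}^{5}(z_t−z̄)(z_{t+2}−z̄) = 19.2653
γ_2 = 19.2653 / 7 = 2.752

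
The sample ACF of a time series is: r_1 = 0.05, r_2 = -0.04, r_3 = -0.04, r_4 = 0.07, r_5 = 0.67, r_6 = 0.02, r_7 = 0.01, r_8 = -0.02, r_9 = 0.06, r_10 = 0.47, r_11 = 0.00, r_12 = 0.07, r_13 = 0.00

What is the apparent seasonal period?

The largest autocorrelation is r_5 = 0.67, with a weaker echo at lag 10 (0.47); the remaining lags stay at or below 0.07.
The dominant spike at lag 5 indicates a seasonal period of 5.

5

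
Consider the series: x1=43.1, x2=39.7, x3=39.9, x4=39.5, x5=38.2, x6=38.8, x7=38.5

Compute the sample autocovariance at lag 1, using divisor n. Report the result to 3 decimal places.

Mean x̄ = (43.1 + 39.7 + 39.9 + 39.5 + 38.2 + 38.8 + 38.5)/7 = 39.6714
Σ_{t=1}^{6}(x_t−x̄)(x_{t+1}−x̄) = 2.6206
γ_1 = 2.6206 / 7 = 0.374

0.374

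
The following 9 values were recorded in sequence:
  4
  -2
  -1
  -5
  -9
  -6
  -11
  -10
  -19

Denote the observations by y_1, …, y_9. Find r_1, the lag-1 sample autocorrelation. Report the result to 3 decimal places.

Mean ȳ = (4 − 2 − 1 − 5 − 9 − 6 − 11 − 10 − 19)/9 = -6.5556
Numerator Σ_{t=1}^{8}(y_t−ȳ)(y_{t+1}−ȳ) = 132.5802
Denominator Σ(y_t−ȳ)² = 358.2222
r_1 = 132.5802 / 358.2222 = 0.370

0.370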